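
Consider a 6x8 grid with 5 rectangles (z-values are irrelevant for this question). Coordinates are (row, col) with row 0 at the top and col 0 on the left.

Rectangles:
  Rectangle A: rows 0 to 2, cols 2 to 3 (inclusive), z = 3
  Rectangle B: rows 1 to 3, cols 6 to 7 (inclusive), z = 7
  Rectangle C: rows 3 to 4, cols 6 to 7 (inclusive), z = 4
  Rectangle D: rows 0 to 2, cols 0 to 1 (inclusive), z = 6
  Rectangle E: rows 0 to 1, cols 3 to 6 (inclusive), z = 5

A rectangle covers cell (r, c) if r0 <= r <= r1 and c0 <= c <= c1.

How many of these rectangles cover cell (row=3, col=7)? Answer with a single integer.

Check cell (3,7):
  A: rows 0-2 cols 2-3 -> outside (row miss)
  B: rows 1-3 cols 6-7 -> covers
  C: rows 3-4 cols 6-7 -> covers
  D: rows 0-2 cols 0-1 -> outside (row miss)
  E: rows 0-1 cols 3-6 -> outside (row miss)
Count covering = 2

Answer: 2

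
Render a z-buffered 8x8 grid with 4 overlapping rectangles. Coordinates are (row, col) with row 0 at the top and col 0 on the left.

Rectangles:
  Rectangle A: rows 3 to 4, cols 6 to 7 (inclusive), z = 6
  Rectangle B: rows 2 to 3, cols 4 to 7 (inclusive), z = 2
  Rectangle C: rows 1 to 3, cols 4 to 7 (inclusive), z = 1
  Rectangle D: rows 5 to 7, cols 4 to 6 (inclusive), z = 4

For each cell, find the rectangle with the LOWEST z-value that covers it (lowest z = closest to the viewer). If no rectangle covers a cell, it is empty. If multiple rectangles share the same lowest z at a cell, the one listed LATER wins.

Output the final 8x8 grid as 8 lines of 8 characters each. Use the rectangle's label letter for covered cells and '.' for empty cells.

........
....CCCC
....CCCC
....CCCC
......AA
....DDD.
....DDD.
....DDD.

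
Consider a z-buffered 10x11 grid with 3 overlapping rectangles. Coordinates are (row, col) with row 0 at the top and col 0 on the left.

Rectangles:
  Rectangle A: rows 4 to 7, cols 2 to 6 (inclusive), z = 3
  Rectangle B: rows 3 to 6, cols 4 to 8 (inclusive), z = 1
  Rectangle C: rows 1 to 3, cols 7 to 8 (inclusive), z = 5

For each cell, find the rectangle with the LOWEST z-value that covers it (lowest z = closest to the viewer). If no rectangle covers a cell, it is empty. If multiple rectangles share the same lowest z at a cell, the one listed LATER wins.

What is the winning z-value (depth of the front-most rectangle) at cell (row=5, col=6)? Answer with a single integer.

Check cell (5,6):
  A: rows 4-7 cols 2-6 z=3 -> covers; best now A (z=3)
  B: rows 3-6 cols 4-8 z=1 -> covers; best now B (z=1)
  C: rows 1-3 cols 7-8 -> outside (row miss)
Winner: B at z=1

Answer: 1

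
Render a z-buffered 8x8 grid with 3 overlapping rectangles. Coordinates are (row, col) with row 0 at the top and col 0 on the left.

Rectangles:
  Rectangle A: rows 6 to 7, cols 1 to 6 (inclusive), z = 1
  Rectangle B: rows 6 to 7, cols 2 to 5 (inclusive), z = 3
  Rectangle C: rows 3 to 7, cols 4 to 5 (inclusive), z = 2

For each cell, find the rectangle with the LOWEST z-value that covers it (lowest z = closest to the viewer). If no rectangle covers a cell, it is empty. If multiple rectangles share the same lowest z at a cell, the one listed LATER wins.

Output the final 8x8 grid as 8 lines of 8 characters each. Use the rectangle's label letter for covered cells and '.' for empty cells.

........
........
........
....CC..
....CC..
....CC..
.AAAAAA.
.AAAAAA.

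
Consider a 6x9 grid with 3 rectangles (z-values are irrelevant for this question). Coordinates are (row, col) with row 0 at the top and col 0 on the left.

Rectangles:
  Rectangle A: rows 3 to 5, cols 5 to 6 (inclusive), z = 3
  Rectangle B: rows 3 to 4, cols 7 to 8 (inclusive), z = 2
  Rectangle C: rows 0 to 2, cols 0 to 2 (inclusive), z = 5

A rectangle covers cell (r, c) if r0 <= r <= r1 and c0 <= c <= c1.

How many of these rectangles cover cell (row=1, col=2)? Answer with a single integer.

Check cell (1,2):
  A: rows 3-5 cols 5-6 -> outside (row miss)
  B: rows 3-4 cols 7-8 -> outside (row miss)
  C: rows 0-2 cols 0-2 -> covers
Count covering = 1

Answer: 1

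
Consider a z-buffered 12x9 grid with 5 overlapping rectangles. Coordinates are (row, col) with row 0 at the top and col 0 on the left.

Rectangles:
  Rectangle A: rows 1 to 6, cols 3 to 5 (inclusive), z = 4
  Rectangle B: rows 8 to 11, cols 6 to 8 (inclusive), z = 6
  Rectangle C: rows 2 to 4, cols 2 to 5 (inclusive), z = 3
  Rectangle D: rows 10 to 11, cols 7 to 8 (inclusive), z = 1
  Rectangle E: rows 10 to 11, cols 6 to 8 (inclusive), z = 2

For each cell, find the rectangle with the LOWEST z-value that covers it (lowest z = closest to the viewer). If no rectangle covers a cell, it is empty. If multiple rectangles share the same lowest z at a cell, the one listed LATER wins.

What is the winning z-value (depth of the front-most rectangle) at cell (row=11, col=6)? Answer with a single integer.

Answer: 2

Derivation:
Check cell (11,6):
  A: rows 1-6 cols 3-5 -> outside (row miss)
  B: rows 8-11 cols 6-8 z=6 -> covers; best now B (z=6)
  C: rows 2-4 cols 2-5 -> outside (row miss)
  D: rows 10-11 cols 7-8 -> outside (col miss)
  E: rows 10-11 cols 6-8 z=2 -> covers; best now E (z=2)
Winner: E at z=2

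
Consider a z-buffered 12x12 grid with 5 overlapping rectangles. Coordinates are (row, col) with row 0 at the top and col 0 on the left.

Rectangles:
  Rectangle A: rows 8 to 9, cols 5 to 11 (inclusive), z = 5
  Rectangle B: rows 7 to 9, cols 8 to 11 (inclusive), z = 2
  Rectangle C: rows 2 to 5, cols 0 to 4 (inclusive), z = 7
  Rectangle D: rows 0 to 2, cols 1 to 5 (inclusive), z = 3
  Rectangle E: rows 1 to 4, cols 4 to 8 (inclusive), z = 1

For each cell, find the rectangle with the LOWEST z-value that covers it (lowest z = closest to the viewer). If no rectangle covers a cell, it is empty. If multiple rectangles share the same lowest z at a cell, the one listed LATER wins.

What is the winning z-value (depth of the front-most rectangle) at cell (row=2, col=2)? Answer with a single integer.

Check cell (2,2):
  A: rows 8-9 cols 5-11 -> outside (row miss)
  B: rows 7-9 cols 8-11 -> outside (row miss)
  C: rows 2-5 cols 0-4 z=7 -> covers; best now C (z=7)
  D: rows 0-2 cols 1-5 z=3 -> covers; best now D (z=3)
  E: rows 1-4 cols 4-8 -> outside (col miss)
Winner: D at z=3

Answer: 3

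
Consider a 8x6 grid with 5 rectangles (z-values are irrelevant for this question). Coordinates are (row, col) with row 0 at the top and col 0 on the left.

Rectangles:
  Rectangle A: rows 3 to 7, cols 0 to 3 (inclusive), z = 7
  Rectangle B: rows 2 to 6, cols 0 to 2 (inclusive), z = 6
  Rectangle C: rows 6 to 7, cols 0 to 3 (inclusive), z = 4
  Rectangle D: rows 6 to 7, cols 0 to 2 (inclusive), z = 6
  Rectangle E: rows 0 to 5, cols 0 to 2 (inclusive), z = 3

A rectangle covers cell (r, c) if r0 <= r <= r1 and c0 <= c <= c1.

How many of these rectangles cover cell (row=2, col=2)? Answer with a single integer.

Check cell (2,2):
  A: rows 3-7 cols 0-3 -> outside (row miss)
  B: rows 2-6 cols 0-2 -> covers
  C: rows 6-7 cols 0-3 -> outside (row miss)
  D: rows 6-7 cols 0-2 -> outside (row miss)
  E: rows 0-5 cols 0-2 -> covers
Count covering = 2

Answer: 2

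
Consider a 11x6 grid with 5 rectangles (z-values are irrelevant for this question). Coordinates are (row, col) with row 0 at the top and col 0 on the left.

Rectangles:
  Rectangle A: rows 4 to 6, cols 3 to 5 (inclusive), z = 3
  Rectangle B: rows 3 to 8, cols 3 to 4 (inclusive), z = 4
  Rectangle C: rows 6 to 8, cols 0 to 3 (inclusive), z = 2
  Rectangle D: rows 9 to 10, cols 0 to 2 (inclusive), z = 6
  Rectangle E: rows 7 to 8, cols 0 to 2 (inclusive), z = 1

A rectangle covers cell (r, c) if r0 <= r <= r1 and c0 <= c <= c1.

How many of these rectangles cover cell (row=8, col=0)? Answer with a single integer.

Answer: 2

Derivation:
Check cell (8,0):
  A: rows 4-6 cols 3-5 -> outside (row miss)
  B: rows 3-8 cols 3-4 -> outside (col miss)
  C: rows 6-8 cols 0-3 -> covers
  D: rows 9-10 cols 0-2 -> outside (row miss)
  E: rows 7-8 cols 0-2 -> covers
Count covering = 2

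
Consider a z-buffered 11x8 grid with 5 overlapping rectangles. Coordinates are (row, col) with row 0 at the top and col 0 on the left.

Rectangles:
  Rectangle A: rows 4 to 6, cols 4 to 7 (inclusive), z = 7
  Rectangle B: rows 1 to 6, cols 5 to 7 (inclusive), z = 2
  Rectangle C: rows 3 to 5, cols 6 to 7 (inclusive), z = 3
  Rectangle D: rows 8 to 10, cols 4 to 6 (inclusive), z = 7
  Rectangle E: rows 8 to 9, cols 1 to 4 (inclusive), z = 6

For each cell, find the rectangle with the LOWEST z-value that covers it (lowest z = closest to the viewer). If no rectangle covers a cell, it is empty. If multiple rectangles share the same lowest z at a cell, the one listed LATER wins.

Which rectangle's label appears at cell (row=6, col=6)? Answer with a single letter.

Answer: B

Derivation:
Check cell (6,6):
  A: rows 4-6 cols 4-7 z=7 -> covers; best now A (z=7)
  B: rows 1-6 cols 5-7 z=2 -> covers; best now B (z=2)
  C: rows 3-5 cols 6-7 -> outside (row miss)
  D: rows 8-10 cols 4-6 -> outside (row miss)
  E: rows 8-9 cols 1-4 -> outside (row miss)
Winner: B at z=2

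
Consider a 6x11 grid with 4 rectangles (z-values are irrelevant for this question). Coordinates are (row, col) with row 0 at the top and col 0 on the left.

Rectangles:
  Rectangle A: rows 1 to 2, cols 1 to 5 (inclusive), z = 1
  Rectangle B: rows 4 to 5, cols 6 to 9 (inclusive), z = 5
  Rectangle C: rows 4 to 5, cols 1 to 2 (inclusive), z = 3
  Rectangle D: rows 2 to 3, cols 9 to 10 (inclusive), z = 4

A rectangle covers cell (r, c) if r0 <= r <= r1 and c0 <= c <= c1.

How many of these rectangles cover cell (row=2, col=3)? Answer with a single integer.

Check cell (2,3):
  A: rows 1-2 cols 1-5 -> covers
  B: rows 4-5 cols 6-9 -> outside (row miss)
  C: rows 4-5 cols 1-2 -> outside (row miss)
  D: rows 2-3 cols 9-10 -> outside (col miss)
Count covering = 1

Answer: 1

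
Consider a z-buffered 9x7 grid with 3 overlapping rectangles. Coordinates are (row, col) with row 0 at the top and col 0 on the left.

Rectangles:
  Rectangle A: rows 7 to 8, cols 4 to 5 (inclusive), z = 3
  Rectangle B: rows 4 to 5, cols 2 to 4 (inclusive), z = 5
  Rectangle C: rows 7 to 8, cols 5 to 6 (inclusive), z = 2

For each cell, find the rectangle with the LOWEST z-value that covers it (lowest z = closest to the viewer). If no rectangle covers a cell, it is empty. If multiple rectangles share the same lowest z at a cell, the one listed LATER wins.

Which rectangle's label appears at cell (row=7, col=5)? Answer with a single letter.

Answer: C

Derivation:
Check cell (7,5):
  A: rows 7-8 cols 4-5 z=3 -> covers; best now A (z=3)
  B: rows 4-5 cols 2-4 -> outside (row miss)
  C: rows 7-8 cols 5-6 z=2 -> covers; best now C (z=2)
Winner: C at z=2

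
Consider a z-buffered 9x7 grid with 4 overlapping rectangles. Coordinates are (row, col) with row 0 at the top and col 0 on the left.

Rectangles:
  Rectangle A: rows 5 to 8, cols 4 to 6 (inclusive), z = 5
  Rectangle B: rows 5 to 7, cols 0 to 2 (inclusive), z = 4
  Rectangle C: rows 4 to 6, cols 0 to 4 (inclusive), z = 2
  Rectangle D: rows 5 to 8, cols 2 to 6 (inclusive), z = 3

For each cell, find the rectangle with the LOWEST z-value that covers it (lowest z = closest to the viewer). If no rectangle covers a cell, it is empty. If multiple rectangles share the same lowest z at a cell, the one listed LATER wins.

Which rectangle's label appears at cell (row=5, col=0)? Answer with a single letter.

Check cell (5,0):
  A: rows 5-8 cols 4-6 -> outside (col miss)
  B: rows 5-7 cols 0-2 z=4 -> covers; best now B (z=4)
  C: rows 4-6 cols 0-4 z=2 -> covers; best now C (z=2)
  D: rows 5-8 cols 2-6 -> outside (col miss)
Winner: C at z=2

Answer: C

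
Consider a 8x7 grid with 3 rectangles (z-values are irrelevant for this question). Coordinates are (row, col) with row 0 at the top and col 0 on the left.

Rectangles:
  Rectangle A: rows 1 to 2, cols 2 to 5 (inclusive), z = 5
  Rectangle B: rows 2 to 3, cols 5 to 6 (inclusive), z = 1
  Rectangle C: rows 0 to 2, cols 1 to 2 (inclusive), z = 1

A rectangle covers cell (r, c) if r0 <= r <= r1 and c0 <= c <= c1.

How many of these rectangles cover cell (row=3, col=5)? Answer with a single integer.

Answer: 1

Derivation:
Check cell (3,5):
  A: rows 1-2 cols 2-5 -> outside (row miss)
  B: rows 2-3 cols 5-6 -> covers
  C: rows 0-2 cols 1-2 -> outside (row miss)
Count covering = 1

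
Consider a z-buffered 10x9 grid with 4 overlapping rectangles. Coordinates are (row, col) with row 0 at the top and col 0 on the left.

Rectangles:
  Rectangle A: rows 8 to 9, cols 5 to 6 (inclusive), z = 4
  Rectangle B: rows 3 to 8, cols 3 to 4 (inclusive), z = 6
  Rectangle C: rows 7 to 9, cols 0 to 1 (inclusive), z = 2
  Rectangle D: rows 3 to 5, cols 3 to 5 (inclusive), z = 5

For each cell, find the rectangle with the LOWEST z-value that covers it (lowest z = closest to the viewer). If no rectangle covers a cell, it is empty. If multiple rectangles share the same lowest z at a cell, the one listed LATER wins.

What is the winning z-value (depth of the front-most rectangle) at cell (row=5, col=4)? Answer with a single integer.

Answer: 5

Derivation:
Check cell (5,4):
  A: rows 8-9 cols 5-6 -> outside (row miss)
  B: rows 3-8 cols 3-4 z=6 -> covers; best now B (z=6)
  C: rows 7-9 cols 0-1 -> outside (row miss)
  D: rows 3-5 cols 3-5 z=5 -> covers; best now D (z=5)
Winner: D at z=5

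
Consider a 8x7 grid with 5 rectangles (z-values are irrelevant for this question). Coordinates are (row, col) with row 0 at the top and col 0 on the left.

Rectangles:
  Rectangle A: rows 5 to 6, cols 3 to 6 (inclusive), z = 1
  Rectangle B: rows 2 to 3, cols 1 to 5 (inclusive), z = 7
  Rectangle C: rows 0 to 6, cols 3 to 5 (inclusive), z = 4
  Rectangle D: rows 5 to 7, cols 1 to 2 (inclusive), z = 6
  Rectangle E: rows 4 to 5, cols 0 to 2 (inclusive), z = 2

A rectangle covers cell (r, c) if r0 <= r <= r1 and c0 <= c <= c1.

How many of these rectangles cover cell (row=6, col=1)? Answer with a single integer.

Check cell (6,1):
  A: rows 5-6 cols 3-6 -> outside (col miss)
  B: rows 2-3 cols 1-5 -> outside (row miss)
  C: rows 0-6 cols 3-5 -> outside (col miss)
  D: rows 5-7 cols 1-2 -> covers
  E: rows 4-5 cols 0-2 -> outside (row miss)
Count covering = 1

Answer: 1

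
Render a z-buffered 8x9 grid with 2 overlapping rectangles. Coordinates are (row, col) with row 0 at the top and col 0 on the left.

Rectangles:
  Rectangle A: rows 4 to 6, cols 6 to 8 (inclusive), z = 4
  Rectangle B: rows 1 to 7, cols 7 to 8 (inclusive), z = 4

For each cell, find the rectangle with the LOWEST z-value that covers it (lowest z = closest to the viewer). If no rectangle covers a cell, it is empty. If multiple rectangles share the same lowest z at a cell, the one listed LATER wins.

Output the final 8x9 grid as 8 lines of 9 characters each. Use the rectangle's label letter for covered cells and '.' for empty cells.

.........
.......BB
.......BB
.......BB
......ABB
......ABB
......ABB
.......BB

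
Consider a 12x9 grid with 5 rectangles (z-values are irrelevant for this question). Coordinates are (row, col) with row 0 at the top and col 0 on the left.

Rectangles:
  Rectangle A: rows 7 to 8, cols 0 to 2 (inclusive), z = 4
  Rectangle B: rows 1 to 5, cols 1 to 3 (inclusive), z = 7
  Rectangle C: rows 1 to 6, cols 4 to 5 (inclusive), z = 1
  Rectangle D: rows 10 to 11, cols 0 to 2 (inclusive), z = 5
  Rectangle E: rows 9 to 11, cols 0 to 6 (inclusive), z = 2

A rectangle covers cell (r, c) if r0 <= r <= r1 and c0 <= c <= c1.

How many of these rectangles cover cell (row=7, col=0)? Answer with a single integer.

Answer: 1

Derivation:
Check cell (7,0):
  A: rows 7-8 cols 0-2 -> covers
  B: rows 1-5 cols 1-3 -> outside (row miss)
  C: rows 1-6 cols 4-5 -> outside (row miss)
  D: rows 10-11 cols 0-2 -> outside (row miss)
  E: rows 9-11 cols 0-6 -> outside (row miss)
Count covering = 1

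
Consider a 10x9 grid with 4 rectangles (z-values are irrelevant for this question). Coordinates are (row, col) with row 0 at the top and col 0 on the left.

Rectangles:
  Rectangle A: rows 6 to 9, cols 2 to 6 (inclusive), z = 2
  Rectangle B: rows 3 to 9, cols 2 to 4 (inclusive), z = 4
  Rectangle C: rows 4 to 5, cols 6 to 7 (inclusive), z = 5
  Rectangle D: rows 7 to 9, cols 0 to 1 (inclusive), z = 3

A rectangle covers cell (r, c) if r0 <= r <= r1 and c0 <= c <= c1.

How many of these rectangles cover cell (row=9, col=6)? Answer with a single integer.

Answer: 1

Derivation:
Check cell (9,6):
  A: rows 6-9 cols 2-6 -> covers
  B: rows 3-9 cols 2-4 -> outside (col miss)
  C: rows 4-5 cols 6-7 -> outside (row miss)
  D: rows 7-9 cols 0-1 -> outside (col miss)
Count covering = 1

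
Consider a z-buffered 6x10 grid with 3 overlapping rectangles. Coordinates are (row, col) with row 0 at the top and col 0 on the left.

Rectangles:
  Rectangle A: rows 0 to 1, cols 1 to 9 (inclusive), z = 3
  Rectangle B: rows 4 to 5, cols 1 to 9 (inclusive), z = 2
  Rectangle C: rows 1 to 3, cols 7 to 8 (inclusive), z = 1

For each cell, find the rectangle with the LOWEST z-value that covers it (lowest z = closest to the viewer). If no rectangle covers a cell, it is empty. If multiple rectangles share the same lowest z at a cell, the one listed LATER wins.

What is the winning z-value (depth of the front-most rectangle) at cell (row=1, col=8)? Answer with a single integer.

Check cell (1,8):
  A: rows 0-1 cols 1-9 z=3 -> covers; best now A (z=3)
  B: rows 4-5 cols 1-9 -> outside (row miss)
  C: rows 1-3 cols 7-8 z=1 -> covers; best now C (z=1)
Winner: C at z=1

Answer: 1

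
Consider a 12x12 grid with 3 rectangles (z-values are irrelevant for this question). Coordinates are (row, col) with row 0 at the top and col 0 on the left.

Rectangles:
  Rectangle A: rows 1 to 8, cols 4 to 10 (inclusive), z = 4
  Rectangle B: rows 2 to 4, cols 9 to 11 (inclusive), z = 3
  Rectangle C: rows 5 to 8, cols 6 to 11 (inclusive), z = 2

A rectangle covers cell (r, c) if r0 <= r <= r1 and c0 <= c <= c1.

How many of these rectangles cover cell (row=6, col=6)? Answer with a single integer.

Answer: 2

Derivation:
Check cell (6,6):
  A: rows 1-8 cols 4-10 -> covers
  B: rows 2-4 cols 9-11 -> outside (row miss)
  C: rows 5-8 cols 6-11 -> covers
Count covering = 2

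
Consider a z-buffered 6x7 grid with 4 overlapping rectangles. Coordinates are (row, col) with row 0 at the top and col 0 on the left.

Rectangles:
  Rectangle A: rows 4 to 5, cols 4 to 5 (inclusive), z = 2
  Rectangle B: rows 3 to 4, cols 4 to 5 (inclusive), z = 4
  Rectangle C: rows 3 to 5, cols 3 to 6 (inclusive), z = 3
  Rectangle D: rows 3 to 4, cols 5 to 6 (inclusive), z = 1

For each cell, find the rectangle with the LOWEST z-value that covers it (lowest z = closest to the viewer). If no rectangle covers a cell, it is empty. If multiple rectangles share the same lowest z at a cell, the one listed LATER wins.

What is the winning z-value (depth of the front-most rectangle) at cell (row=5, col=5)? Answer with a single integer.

Check cell (5,5):
  A: rows 4-5 cols 4-5 z=2 -> covers; best now A (z=2)
  B: rows 3-4 cols 4-5 -> outside (row miss)
  C: rows 3-5 cols 3-6 z=3 -> covers; best now A (z=2)
  D: rows 3-4 cols 5-6 -> outside (row miss)
Winner: A at z=2

Answer: 2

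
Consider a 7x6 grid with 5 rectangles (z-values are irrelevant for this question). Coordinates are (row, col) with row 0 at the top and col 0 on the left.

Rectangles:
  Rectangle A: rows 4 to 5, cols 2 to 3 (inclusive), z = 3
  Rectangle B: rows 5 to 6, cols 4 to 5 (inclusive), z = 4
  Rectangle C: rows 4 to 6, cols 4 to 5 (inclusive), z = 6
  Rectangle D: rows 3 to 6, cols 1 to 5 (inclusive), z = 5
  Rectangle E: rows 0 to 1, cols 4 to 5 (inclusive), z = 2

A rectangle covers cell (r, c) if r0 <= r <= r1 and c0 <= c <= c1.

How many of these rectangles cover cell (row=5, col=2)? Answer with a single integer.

Answer: 2

Derivation:
Check cell (5,2):
  A: rows 4-5 cols 2-3 -> covers
  B: rows 5-6 cols 4-5 -> outside (col miss)
  C: rows 4-6 cols 4-5 -> outside (col miss)
  D: rows 3-6 cols 1-5 -> covers
  E: rows 0-1 cols 4-5 -> outside (row miss)
Count covering = 2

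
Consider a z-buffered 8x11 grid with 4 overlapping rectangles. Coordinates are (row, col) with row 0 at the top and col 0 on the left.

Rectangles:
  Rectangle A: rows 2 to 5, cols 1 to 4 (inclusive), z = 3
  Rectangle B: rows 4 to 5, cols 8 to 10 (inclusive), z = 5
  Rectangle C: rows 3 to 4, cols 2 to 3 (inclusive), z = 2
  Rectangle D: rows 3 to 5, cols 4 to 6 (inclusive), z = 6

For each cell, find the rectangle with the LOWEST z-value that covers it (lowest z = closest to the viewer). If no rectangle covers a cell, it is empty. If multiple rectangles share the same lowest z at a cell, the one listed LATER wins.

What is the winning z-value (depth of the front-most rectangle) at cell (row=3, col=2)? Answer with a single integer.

Answer: 2

Derivation:
Check cell (3,2):
  A: rows 2-5 cols 1-4 z=3 -> covers; best now A (z=3)
  B: rows 4-5 cols 8-10 -> outside (row miss)
  C: rows 3-4 cols 2-3 z=2 -> covers; best now C (z=2)
  D: rows 3-5 cols 4-6 -> outside (col miss)
Winner: C at z=2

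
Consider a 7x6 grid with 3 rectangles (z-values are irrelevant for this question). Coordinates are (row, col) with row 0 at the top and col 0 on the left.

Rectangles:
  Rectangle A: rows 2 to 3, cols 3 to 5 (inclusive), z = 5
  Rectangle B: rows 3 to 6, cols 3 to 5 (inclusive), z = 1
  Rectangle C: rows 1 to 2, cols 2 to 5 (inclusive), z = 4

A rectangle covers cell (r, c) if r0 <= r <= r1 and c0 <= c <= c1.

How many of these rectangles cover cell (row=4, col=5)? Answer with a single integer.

Answer: 1

Derivation:
Check cell (4,5):
  A: rows 2-3 cols 3-5 -> outside (row miss)
  B: rows 3-6 cols 3-5 -> covers
  C: rows 1-2 cols 2-5 -> outside (row miss)
Count covering = 1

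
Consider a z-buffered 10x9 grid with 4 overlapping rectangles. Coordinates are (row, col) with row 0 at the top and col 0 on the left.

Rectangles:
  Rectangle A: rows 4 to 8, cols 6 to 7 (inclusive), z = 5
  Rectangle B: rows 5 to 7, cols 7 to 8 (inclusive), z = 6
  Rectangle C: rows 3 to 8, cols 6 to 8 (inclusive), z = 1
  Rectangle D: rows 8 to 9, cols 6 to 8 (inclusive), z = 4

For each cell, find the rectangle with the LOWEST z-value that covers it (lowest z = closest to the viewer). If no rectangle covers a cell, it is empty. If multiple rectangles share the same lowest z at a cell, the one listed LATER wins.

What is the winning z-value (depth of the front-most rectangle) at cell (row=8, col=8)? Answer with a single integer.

Answer: 1

Derivation:
Check cell (8,8):
  A: rows 4-8 cols 6-7 -> outside (col miss)
  B: rows 5-7 cols 7-8 -> outside (row miss)
  C: rows 3-8 cols 6-8 z=1 -> covers; best now C (z=1)
  D: rows 8-9 cols 6-8 z=4 -> covers; best now C (z=1)
Winner: C at z=1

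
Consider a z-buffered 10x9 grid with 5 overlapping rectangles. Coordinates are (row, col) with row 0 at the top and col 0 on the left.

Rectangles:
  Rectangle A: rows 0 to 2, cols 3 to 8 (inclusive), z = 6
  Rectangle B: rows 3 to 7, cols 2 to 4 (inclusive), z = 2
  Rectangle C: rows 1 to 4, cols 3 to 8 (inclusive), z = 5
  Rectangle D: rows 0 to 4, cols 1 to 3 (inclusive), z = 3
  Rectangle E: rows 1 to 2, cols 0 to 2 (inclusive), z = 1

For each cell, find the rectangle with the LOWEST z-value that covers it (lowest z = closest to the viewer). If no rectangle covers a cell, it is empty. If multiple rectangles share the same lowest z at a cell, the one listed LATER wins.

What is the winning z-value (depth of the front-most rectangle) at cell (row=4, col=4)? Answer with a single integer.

Check cell (4,4):
  A: rows 0-2 cols 3-8 -> outside (row miss)
  B: rows 3-7 cols 2-4 z=2 -> covers; best now B (z=2)
  C: rows 1-4 cols 3-8 z=5 -> covers; best now B (z=2)
  D: rows 0-4 cols 1-3 -> outside (col miss)
  E: rows 1-2 cols 0-2 -> outside (row miss)
Winner: B at z=2

Answer: 2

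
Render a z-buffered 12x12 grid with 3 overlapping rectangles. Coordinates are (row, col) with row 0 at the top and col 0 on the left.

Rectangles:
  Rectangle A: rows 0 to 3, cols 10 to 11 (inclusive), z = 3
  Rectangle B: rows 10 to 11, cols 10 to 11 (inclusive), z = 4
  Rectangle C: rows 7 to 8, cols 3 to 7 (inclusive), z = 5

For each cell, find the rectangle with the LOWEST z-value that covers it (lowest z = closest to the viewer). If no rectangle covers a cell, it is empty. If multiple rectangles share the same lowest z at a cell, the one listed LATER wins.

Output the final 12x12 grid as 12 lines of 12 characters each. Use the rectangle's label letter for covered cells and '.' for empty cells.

..........AA
..........AA
..........AA
..........AA
............
............
............
...CCCCC....
...CCCCC....
............
..........BB
..........BB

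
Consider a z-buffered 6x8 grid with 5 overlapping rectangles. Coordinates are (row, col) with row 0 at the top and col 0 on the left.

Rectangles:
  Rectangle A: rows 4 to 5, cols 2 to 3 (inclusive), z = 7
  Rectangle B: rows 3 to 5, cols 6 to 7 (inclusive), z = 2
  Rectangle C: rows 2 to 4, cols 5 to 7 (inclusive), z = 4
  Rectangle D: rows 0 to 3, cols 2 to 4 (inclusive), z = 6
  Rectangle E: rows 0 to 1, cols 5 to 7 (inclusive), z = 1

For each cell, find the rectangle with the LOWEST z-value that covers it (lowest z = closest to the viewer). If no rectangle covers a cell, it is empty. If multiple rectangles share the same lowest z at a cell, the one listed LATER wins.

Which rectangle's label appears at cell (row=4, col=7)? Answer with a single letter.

Check cell (4,7):
  A: rows 4-5 cols 2-3 -> outside (col miss)
  B: rows 3-5 cols 6-7 z=2 -> covers; best now B (z=2)
  C: rows 2-4 cols 5-7 z=4 -> covers; best now B (z=2)
  D: rows 0-3 cols 2-4 -> outside (row miss)
  E: rows 0-1 cols 5-7 -> outside (row miss)
Winner: B at z=2

Answer: B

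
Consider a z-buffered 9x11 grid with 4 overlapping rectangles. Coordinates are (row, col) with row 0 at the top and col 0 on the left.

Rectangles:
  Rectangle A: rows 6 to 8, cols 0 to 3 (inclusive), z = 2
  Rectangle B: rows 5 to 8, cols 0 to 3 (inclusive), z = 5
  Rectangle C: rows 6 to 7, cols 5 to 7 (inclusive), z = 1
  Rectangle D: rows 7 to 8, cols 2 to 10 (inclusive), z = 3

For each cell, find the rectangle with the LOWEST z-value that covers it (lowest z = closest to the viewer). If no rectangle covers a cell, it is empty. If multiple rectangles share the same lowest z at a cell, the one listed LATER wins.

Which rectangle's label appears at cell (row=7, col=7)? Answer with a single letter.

Answer: C

Derivation:
Check cell (7,7):
  A: rows 6-8 cols 0-3 -> outside (col miss)
  B: rows 5-8 cols 0-3 -> outside (col miss)
  C: rows 6-7 cols 5-7 z=1 -> covers; best now C (z=1)
  D: rows 7-8 cols 2-10 z=3 -> covers; best now C (z=1)
Winner: C at z=1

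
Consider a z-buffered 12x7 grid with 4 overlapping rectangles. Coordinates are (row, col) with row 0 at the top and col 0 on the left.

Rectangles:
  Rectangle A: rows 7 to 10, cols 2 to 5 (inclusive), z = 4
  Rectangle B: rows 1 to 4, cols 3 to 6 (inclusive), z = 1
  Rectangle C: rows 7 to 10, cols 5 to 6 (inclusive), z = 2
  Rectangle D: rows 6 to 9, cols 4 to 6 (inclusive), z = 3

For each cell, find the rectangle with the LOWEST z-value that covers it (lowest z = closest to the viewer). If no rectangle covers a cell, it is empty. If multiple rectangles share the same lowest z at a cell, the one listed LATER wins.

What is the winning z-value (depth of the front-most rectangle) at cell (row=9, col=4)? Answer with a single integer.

Answer: 3

Derivation:
Check cell (9,4):
  A: rows 7-10 cols 2-5 z=4 -> covers; best now A (z=4)
  B: rows 1-4 cols 3-6 -> outside (row miss)
  C: rows 7-10 cols 5-6 -> outside (col miss)
  D: rows 6-9 cols 4-6 z=3 -> covers; best now D (z=3)
Winner: D at z=3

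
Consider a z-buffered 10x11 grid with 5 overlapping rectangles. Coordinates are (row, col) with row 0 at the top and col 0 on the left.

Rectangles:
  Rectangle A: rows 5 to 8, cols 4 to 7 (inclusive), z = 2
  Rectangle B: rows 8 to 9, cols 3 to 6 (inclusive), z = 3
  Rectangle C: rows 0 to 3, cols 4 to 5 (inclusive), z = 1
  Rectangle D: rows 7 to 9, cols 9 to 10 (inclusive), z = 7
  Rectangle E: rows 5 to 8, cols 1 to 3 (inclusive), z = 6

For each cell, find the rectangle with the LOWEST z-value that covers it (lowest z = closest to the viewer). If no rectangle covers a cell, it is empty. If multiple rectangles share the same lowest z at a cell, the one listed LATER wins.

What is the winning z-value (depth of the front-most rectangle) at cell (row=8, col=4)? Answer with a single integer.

Answer: 2

Derivation:
Check cell (8,4):
  A: rows 5-8 cols 4-7 z=2 -> covers; best now A (z=2)
  B: rows 8-9 cols 3-6 z=3 -> covers; best now A (z=2)
  C: rows 0-3 cols 4-5 -> outside (row miss)
  D: rows 7-9 cols 9-10 -> outside (col miss)
  E: rows 5-8 cols 1-3 -> outside (col miss)
Winner: A at z=2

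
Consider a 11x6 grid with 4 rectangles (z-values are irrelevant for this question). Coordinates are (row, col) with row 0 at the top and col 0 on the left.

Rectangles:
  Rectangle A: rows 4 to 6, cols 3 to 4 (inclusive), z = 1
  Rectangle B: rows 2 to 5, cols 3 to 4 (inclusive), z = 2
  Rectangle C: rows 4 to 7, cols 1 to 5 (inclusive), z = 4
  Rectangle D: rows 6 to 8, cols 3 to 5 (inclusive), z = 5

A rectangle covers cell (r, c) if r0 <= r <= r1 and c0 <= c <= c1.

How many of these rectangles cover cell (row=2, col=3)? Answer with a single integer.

Check cell (2,3):
  A: rows 4-6 cols 3-4 -> outside (row miss)
  B: rows 2-5 cols 3-4 -> covers
  C: rows 4-7 cols 1-5 -> outside (row miss)
  D: rows 6-8 cols 3-5 -> outside (row miss)
Count covering = 1

Answer: 1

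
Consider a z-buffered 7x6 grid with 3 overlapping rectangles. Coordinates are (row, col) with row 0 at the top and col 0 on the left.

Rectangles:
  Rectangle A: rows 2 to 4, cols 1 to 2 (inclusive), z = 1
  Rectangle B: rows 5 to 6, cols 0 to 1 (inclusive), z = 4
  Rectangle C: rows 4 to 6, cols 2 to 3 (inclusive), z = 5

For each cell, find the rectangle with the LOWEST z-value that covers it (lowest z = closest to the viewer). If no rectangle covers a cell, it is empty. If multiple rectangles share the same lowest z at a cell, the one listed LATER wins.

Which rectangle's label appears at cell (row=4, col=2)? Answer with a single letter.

Check cell (4,2):
  A: rows 2-4 cols 1-2 z=1 -> covers; best now A (z=1)
  B: rows 5-6 cols 0-1 -> outside (row miss)
  C: rows 4-6 cols 2-3 z=5 -> covers; best now A (z=1)
Winner: A at z=1

Answer: A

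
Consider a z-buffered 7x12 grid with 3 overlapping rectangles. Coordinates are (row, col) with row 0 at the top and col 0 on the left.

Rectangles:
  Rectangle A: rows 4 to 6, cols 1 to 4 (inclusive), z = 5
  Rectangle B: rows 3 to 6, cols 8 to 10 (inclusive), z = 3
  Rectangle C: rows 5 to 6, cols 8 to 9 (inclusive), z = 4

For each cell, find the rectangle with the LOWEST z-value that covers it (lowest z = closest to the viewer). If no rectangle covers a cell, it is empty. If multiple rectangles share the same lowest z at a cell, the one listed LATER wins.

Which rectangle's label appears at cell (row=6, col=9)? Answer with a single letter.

Answer: B

Derivation:
Check cell (6,9):
  A: rows 4-6 cols 1-4 -> outside (col miss)
  B: rows 3-6 cols 8-10 z=3 -> covers; best now B (z=3)
  C: rows 5-6 cols 8-9 z=4 -> covers; best now B (z=3)
Winner: B at z=3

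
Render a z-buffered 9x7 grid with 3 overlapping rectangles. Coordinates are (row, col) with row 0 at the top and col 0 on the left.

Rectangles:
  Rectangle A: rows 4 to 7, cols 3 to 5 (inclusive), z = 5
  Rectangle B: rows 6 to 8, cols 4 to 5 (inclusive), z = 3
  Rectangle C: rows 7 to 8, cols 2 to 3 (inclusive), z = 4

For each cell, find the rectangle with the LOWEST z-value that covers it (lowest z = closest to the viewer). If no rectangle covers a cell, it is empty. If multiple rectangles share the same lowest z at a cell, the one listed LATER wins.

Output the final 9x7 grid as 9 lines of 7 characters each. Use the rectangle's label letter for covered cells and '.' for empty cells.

.......
.......
.......
.......
...AAA.
...AAA.
...ABB.
..CCBB.
..CCBB.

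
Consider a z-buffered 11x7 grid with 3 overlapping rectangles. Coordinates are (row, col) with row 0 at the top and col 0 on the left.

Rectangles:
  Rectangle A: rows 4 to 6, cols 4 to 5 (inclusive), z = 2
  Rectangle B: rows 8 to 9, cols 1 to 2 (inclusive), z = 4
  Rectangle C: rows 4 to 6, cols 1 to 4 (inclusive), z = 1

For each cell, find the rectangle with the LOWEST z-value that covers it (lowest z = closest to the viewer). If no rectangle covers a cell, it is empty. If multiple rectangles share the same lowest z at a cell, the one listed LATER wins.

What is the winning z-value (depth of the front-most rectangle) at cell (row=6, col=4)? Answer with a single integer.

Check cell (6,4):
  A: rows 4-6 cols 4-5 z=2 -> covers; best now A (z=2)
  B: rows 8-9 cols 1-2 -> outside (row miss)
  C: rows 4-6 cols 1-4 z=1 -> covers; best now C (z=1)
Winner: C at z=1

Answer: 1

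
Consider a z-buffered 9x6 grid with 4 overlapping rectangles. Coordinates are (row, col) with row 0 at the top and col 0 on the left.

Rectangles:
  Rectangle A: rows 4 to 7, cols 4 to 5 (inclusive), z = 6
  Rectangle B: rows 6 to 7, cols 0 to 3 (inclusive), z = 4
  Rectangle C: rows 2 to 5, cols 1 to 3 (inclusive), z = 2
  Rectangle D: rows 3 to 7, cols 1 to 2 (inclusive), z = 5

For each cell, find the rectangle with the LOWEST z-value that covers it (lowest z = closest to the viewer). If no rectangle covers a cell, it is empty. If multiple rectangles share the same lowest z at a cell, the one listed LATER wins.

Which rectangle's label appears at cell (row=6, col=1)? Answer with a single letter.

Answer: B

Derivation:
Check cell (6,1):
  A: rows 4-7 cols 4-5 -> outside (col miss)
  B: rows 6-7 cols 0-3 z=4 -> covers; best now B (z=4)
  C: rows 2-5 cols 1-3 -> outside (row miss)
  D: rows 3-7 cols 1-2 z=5 -> covers; best now B (z=4)
Winner: B at z=4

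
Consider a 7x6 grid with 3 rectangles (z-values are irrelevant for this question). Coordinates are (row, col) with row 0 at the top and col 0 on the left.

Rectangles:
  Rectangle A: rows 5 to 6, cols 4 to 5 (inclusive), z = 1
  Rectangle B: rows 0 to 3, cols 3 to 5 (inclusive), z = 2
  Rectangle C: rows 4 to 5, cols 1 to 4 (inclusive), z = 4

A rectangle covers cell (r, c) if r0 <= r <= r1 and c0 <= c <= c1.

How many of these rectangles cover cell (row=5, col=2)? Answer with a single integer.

Check cell (5,2):
  A: rows 5-6 cols 4-5 -> outside (col miss)
  B: rows 0-3 cols 3-5 -> outside (row miss)
  C: rows 4-5 cols 1-4 -> covers
Count covering = 1

Answer: 1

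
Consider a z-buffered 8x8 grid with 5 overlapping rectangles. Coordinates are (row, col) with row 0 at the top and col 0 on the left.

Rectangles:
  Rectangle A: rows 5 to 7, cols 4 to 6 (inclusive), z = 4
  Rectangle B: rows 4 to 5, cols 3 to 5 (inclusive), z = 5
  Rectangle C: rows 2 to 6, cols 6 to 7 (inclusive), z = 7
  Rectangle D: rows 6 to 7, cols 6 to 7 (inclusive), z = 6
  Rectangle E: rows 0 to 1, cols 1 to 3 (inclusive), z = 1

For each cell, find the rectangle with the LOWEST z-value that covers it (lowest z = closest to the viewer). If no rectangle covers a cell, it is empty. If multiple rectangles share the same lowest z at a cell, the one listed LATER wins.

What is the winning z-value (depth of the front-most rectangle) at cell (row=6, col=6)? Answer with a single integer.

Answer: 4

Derivation:
Check cell (6,6):
  A: rows 5-7 cols 4-6 z=4 -> covers; best now A (z=4)
  B: rows 4-5 cols 3-5 -> outside (row miss)
  C: rows 2-6 cols 6-7 z=7 -> covers; best now A (z=4)
  D: rows 6-7 cols 6-7 z=6 -> covers; best now A (z=4)
  E: rows 0-1 cols 1-3 -> outside (row miss)
Winner: A at z=4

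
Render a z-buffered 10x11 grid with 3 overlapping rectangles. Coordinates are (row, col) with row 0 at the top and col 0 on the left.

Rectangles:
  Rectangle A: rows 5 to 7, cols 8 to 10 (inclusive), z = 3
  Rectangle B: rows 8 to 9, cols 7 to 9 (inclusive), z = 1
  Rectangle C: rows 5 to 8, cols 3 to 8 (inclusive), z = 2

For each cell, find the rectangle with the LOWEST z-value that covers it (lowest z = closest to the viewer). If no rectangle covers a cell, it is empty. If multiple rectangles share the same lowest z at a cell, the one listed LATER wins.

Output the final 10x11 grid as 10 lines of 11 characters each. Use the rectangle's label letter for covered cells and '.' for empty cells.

...........
...........
...........
...........
...........
...CCCCCCAA
...CCCCCCAA
...CCCCCCAA
...CCCCBBB.
.......BBB.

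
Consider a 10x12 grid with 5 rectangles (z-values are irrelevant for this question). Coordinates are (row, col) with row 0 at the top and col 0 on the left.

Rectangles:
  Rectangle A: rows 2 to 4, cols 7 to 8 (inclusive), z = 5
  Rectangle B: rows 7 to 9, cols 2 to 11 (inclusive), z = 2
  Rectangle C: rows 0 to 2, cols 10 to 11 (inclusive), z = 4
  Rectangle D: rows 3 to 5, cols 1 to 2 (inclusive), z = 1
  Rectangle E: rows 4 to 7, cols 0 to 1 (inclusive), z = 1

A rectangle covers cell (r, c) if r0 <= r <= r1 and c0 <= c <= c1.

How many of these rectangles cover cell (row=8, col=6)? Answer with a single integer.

Answer: 1

Derivation:
Check cell (8,6):
  A: rows 2-4 cols 7-8 -> outside (row miss)
  B: rows 7-9 cols 2-11 -> covers
  C: rows 0-2 cols 10-11 -> outside (row miss)
  D: rows 3-5 cols 1-2 -> outside (row miss)
  E: rows 4-7 cols 0-1 -> outside (row miss)
Count covering = 1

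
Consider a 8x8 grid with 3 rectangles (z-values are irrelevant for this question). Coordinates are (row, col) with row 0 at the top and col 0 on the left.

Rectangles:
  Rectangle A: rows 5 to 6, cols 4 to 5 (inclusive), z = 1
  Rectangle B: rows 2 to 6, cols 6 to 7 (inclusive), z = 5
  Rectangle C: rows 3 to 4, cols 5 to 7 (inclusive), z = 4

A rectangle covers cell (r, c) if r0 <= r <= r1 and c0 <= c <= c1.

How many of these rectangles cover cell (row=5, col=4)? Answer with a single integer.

Check cell (5,4):
  A: rows 5-6 cols 4-5 -> covers
  B: rows 2-6 cols 6-7 -> outside (col miss)
  C: rows 3-4 cols 5-7 -> outside (row miss)
Count covering = 1

Answer: 1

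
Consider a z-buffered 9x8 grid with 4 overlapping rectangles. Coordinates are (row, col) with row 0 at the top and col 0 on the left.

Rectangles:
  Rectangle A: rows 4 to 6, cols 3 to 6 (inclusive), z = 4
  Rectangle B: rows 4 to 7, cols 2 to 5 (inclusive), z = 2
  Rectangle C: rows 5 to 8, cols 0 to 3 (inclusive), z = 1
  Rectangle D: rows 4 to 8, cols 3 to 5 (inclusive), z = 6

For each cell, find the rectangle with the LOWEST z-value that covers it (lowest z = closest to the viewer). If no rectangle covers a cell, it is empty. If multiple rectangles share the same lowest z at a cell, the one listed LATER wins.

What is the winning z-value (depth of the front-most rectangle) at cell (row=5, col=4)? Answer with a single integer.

Answer: 2

Derivation:
Check cell (5,4):
  A: rows 4-6 cols 3-6 z=4 -> covers; best now A (z=4)
  B: rows 4-7 cols 2-5 z=2 -> covers; best now B (z=2)
  C: rows 5-8 cols 0-3 -> outside (col miss)
  D: rows 4-8 cols 3-5 z=6 -> covers; best now B (z=2)
Winner: B at z=2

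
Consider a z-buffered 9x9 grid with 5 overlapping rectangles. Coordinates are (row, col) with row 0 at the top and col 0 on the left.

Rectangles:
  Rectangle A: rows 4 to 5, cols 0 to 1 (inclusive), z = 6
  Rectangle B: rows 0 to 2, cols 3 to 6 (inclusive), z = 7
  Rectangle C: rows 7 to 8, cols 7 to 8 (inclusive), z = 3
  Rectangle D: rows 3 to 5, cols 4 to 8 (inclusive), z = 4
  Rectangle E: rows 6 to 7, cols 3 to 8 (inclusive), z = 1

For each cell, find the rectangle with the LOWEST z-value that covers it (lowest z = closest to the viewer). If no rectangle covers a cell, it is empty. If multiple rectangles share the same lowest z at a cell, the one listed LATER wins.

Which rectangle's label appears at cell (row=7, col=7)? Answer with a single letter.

Answer: E

Derivation:
Check cell (7,7):
  A: rows 4-5 cols 0-1 -> outside (row miss)
  B: rows 0-2 cols 3-6 -> outside (row miss)
  C: rows 7-8 cols 7-8 z=3 -> covers; best now C (z=3)
  D: rows 3-5 cols 4-8 -> outside (row miss)
  E: rows 6-7 cols 3-8 z=1 -> covers; best now E (z=1)
Winner: E at z=1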